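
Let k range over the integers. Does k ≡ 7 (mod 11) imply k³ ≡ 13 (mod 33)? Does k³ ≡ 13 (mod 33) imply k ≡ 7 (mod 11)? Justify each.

Only the reverse direction holds.

Forward direction. This fails: take k = 18. Then 18 ≡ 7 (mod 11), but 18³ = 5832 ≡ 24 (mod 33), not 13.

Converse. The residues r modulo 33 with r³ ≡ 13 (mod 33) are exactly {7}, and each is ≡ 7 (mod 11).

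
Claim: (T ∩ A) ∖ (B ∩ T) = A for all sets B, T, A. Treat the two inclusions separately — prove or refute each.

(⊆) holds; (⊇) fails.

(⊇) This inclusion fails. Take B = ∅, T = ∅, A = {1}; then 1 ∈ A but 1 ∉ (T ∩ A) ∖ (B ∩ T).

(⊆) Let x ∈ (T ∩ A) ∖ (B ∩ T). Then x ∈ T ∩ A and x ∉ B, from which x ∈ A.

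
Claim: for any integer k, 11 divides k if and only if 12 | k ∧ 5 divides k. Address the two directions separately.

Both directions fail.

[⇒] This fails: take k = 11. Certainly 11 ∣ 11, but 12 ∤ 11.

[⇐] This fails: take k = 60. Both 12 ∣ 60 and 5 ∣ 60, yet 60 is not a multiple of 11 (since 60 = 5·11 + 5), so 11 ∤ 60.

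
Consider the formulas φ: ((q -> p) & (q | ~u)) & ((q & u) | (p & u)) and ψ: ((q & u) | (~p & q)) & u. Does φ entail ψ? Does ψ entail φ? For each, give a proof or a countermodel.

(⇒) Assume the antecedent. If u is true, the antecedent forces (u = T, p = T, q = T), and ((q & u) | (~p & q)) & u holds there. If u is false, the antecedent cannot hold. Either way ((q & u) | (~p & q)) & u holds.

(⇐) This fails. Under u = T, p = F, q = T, the left side is false but the right side is true.

Not equivalent: only (⇒) holds.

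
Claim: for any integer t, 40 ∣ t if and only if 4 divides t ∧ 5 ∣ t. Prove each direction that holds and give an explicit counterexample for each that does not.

(⟸) This fails: take t = 20. Both 4 ∣ 20 and 5 ∣ 20, yet 20 is not a multiple of 40 (since 20 = 0·40 + 20), so 40 ∤ 20.

(⟹) If 40 ∣ t, write t = 40q. Since 40 = 10·4, t = 4·(10q), so 4 ∣ t; and since 40 = 8·5, t = 5·(8q), so 5 ∣ t.

The forward direction holds; the converse fails.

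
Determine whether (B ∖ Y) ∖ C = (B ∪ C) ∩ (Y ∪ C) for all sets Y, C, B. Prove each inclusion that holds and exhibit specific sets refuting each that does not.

(⟹) This inclusion fails. Take Y = ∅, C = ∅, B = {1}; then 1 ∈ (B ∖ Y) ∖ C but 1 ∉ (B ∪ C) ∩ (Y ∪ C).

(⟸) This inclusion fails. Take Y = ∅, C = {1}, B = ∅; then 1 ∈ (B ∪ C) ∩ (Y ∪ C) but 1 ∉ (B ∖ Y) ∖ C.

(⊆) fails and (⊇) fails.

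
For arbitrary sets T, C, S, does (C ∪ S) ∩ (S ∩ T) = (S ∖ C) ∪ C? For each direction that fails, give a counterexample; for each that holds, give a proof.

The sets are not equal: only the forward inclusion holds.

(⊆) Let x ∈ (C ∪ S) ∩ (S ∩ T). Then either x ∈ T ∩ S and x ∉ C; or x ∈ T ∩ C ∩ S. In each case x ∈ (S ∖ C) ∪ C, so (C ∪ S) ∩ (S ∩ T) ⊆ (S ∖ C) ∪ C.

(⊇) This inclusion fails. Take T = ∅, C = {1}, S = ∅; then 1 ∈ (S ∖ C) ∪ C but 1 ∉ (C ∪ S) ∩ (S ∩ T).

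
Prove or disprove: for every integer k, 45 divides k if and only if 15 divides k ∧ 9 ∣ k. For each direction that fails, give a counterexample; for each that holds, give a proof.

(⇒) If 45 ∣ k, write k = 45q. Since 45 = 3·15, k = 15·(3q), so 15 ∣ k; and since 45 = 5·9, k = 9·(5q), so 9 ∣ k.

(⇐) Suppose 15 ∣ k and 9 ∣ k. Any common multiple of 15 and 9 is a multiple of their lcm; here lcm(15, 9) = 15·9/gcd(15, 9) = 135/3 = 45, so 45 ∣ k.

Both directions hold; the statement is true.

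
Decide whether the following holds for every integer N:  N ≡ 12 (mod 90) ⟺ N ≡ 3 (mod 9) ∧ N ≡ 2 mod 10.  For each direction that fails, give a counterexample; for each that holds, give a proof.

Equivalent; both directions hold.

[⇒] Suppose N ≡ 12 (mod 90); write N = 90j + 12. Since 9 ∣ 90, reducing mod 9 gives N ≡ 12 ≡ 3 (mod 9); since 10 ∣ 90, reducing mod 10 gives N ≡ 12 ≡ 2 (mod 10).

[⇐] Conversely, if N ≡ 3 (mod 9) and N ≡ 2 (mod 10), then by the Chinese remainder theorem N ≡ 12 (mod 90). This is exactly N ≡ 12 (mod 90).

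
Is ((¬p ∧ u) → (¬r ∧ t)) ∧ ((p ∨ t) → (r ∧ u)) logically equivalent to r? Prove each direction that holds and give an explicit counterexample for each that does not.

(⟹) This fails. Under t = F, u = F, r = F, p = F, the left side is true but the right side is false.

(⟸) This fails. Under t = T, u = F, r = T, p = F, the left side is false but the right side is true.

Both directions fail.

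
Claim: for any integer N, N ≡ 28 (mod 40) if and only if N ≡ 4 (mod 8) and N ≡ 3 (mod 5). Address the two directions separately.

[⇒] Suppose N ≡ 28 (mod 40); write N = 40j + 28. Since 8 ∣ 40, reducing mod 8 gives N ≡ 28 ≡ 4 (mod 8); since 5 ∣ 40, reducing mod 5 gives N ≡ 28 ≡ 3 (mod 5).

[⇐] Conversely, if N ≡ 4 (mod 8) and N ≡ 3 (mod 5), then by the Chinese remainder theorem N ≡ 28 (mod 40). This is exactly N ≡ 28 (mod 40).

Both implications hold.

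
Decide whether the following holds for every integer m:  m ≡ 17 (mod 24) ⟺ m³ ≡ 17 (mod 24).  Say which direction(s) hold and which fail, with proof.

Equivalent; both directions hold.

(⟸) Suppose m³ ≡ 17 (mod 24). The only residue r in {0, …, 23} with r³ ≡ 17 (mod 24) is r = 17, so m ≡ 17 (mod 24).

(⟹) Suppose m ≡ 17 (mod 24). Write m = 24j + 17. Then (24j + 17)³ = 13824j³ + 29376j² + 20808j + 4913 = 24(576j³ + 1224j² + 867j + 204) + 17, so m³ ≡ 17 (mod 24).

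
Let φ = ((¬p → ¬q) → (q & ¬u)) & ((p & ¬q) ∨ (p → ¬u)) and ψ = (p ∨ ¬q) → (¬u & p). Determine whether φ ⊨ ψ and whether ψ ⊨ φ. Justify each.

(→) Assume the antecedent. If p is true, the antecedent forces (p = T, u = F, q = T), and (p ∨ ¬q) → (¬u & p) holds there. If p is false, the antecedent forces (p = F, u = F, q = T) or (p = F, u = T, q = T), and (p ∨ ¬q) → (¬u & p) holds there. Either way (p ∨ ¬q) → (¬u & p) holds.

(←) This fails. Under p = T, u = F, q = F, the left side is false but the right side is true.

(⇒) holds; (⇐) fails.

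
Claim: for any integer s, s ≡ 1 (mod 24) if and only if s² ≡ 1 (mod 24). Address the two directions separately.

(⇒) holds; (⇐) fails.

[⇒] Suppose s ≡ 1 (mod 24). Write s = 24j + 1. Then (24j + 1)² = 576j² + 48j + 1 = 24(24j² + 2j) + 1, so s² ≡ 1 (mod 24).

[⇐] This fails: take s = 5. Then 5² = 25 ≡ 1 (mod 24), yet 5 ≡ 5 (mod 24), not 1.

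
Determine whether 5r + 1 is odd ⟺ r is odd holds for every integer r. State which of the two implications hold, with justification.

(⇒) fails and (⇐) fails.

Forward direction. This fails: r = 2 gives 5r + 1 = 11, which is odd, but 2 is even, not odd.

Converse. This also fails: r = 1 is odd, but 5r + 1 = 6 is even, not odd.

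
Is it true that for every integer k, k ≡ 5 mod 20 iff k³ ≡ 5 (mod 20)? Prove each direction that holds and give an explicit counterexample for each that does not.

Both implications hold.

[⇒] Suppose k ≡ 5 mod 20. Write k = 20j + 5. Then (20j + 5)³ = 8000j³ + 6000j² + 1500j + 125 = 20(400j³ + 300j² + 75j + 6) + 5, so k³ ≡ 5 (mod 20).

[⇐] Conversely, suppose k³ ≡ 5 (mod 20). The only residue r in {0, …, 19} with r³ ≡ 5 (mod 20) is r = 5, so k ≡ 5 (mod 20).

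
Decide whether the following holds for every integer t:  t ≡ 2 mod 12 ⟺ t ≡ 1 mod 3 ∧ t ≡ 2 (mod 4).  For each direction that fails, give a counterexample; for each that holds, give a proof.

(⇒) fails and (⇐) fails.

(⇒) This fails: t = 2 gives 2 ≡ 2 (mod 12) but 2 ≡ 2 (mod 3), so the conjunction on the right does not hold.

(⇐) This fails: t = 10 satisfies both congruences on the right (10 ≡ 1 mod 3 and 10 ≡ 2 mod 4) yet 10 ≡ 10 (mod 12), not 2.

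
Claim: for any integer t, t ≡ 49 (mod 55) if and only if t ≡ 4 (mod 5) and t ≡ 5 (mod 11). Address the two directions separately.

Both directions hold; the statement is true.

(⇐) If t ≡ 4 (mod 5) and t ≡ 5 (mod 11), then by the Chinese remainder theorem t ≡ 49 (mod 55). This is exactly t ≡ 49 (mod 55).

(⇒) Suppose t ≡ 49 (mod 55); write t = 55j + 49. Since 5 ∣ 55, reducing mod 5 gives t ≡ 49 ≡ 4 (mod 5); since 11 ∣ 55, reducing mod 11 gives t ≡ 49 ≡ 5 (mod 11).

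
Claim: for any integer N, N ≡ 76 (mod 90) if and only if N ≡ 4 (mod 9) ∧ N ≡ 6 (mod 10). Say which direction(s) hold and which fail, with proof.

(⟹) Suppose N ≡ 76 (mod 90); write N = 90j + 76. Since 9 ∣ 90, reducing mod 9 gives N ≡ 76 ≡ 4 (mod 9); since 10 ∣ 90, reducing mod 10 gives N ≡ 76 ≡ 6 (mod 10).

(⟸) Conversely, if N ≡ 4 (mod 9) and N ≡ 6 (mod 10), then by the Chinese remainder theorem N ≡ 76 (mod 90). This is exactly N ≡ 76 (mod 90).

The biconditional holds.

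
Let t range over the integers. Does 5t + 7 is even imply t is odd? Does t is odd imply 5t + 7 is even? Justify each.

Both directions hold; the statement is true.

(⟹) Suppose 5t + 7 is even. Since 5 is odd, 5t and t have the same parity, so 5t + 7 ≡ t + 7 (mod 2). As 7 is odd, 5t + 7 is even exactly when t is odd. Thus t is odd.

(⟸) Conversely, suppose t is odd; write t = 2j + 1. Then 5t + 7 = 5·(2j + 1) + 7 = 2·5j + 12, which is even.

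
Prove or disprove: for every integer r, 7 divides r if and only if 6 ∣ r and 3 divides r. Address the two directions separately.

(→) This fails: take r = 7. Certainly 7 ∣ 7, but 6 ∤ 7.

(←) This fails: take r = 6. Both 6 ∣ 6 and 3 ∣ 6, yet 6 is not a multiple of 7 (since 6 = 0·7 + 6), so 7 ∤ 6.

Neither implication holds.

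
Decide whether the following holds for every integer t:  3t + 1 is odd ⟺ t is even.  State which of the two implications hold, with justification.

(⟹) Suppose 3t + 1 is odd. Since 3 is odd, 3t and t have the same parity, so 3t + 1 ≡ t + 1 (mod 2). As 1 is odd, 3t + 1 is odd exactly when t is even. Thus t is even.

(⟸) Conversely, suppose t is even; write t = 2j. Then 3t + 1 = 3·(2j) + 1 = 2·3j + 1, which is odd.

Both implications hold.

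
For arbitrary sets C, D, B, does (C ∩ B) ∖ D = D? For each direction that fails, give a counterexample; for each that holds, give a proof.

Neither inclusion holds.

(⟹) This inclusion fails. Take C = {1}, D = ∅, B = {1}; then 1 ∈ (C ∩ B) ∖ D but 1 ∉ D.

(⟸) This inclusion fails. Take C = ∅, D = {1}, B = ∅; then 1 ∈ D but 1 ∉ (C ∩ B) ∖ D.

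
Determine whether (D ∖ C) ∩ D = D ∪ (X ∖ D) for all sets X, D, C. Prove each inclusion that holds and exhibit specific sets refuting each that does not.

(⟹) Let x ∈ (D ∖ C) ∩ D. Then either x ∈ D and x ∉ X, C; or x ∈ X ∩ D and x ∉ C. In each case x ∈ D ∪ (X ∖ D), so (D ∖ C) ∩ D ⊆ D ∪ (X ∖ D).

(⟸) This inclusion fails. Take X = {1}, D = ∅, C = ∅; then 1 ∈ D ∪ (X ∖ D) but 1 ∉ (D ∖ C) ∩ D.

The sets are not equal: only the forward inclusion holds.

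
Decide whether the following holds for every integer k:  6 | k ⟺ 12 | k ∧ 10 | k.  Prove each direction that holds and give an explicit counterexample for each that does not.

Forward direction. This fails: take k = 6. Certainly 6 ∣ 6, but 12 ∤ 6.

Converse. Suppose 12 ∣ k and 10 ∣ k. Any common multiple of 12 and 10 is a multiple of their lcm; here lcm(12, 10) = 12·10/gcd(12, 10) = 120/2 = 60, so 60 ∣ k. Since 6 ∣ 60, it follows that 6 ∣ k.

(⇒) fails; (⇐) holds.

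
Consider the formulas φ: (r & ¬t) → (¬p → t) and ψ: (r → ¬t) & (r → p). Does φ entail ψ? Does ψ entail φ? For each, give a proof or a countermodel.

(⟹) This fails. Under t = T, p = F, r = T, the left side is true but the right side is false.

(⟸) Assume the antecedent. If p is true, (r & ¬t) → (¬p → t) reduces to true regardless of the other variables. If p is false, the antecedent forces (t = F, p = F, r = F) or (t = T, p = F, r = F), and (r & ¬t) → (¬p → t) holds there. Either way (r & ¬t) → (¬p → t) holds.

Only the converse holds.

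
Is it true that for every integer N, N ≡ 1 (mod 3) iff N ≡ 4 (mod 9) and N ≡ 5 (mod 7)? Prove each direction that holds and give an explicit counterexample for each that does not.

Forward direction. This fails: N = 1 gives 1 ≡ 1 (mod 3) but 1 ≡ 1 (mod 9), so the conjunction on the right does not hold.

Converse. If N ≡ 4 (mod 9) and N ≡ 5 (mod 7), then by the Chinese remainder theorem N ≡ 40 (mod 63). Since 40 ≡ 1 (mod 3) and 3 ∣ 63, we get N ≡ 1 (mod 3).

Only the converse holds.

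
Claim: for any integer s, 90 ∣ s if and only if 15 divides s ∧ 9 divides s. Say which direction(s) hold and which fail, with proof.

Only the forward implication holds.

[⇒] If 90 ∣ s, write s = 90q. Since 90 = 6·15, s = 15·(6q), so 15 ∣ s; and since 90 = 10·9, s = 9·(10q), so 9 ∣ s.

[⇐] This fails: take s = 45. Both 15 ∣ 45 and 9 ∣ 45, yet 45 is not a multiple of 90 (since 45 = 0·90 + 45), so 90 ∤ 45.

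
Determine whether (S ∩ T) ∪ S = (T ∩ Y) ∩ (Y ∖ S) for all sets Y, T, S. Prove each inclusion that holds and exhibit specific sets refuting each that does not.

Both inclusions fail.

Forward inclusion. This inclusion fails. Take Y = ∅, T = ∅, S = {1}; then 1 ∈ (S ∩ T) ∪ S but 1 ∉ (T ∩ Y) ∩ (Y ∖ S).

Reverse inclusion. This inclusion fails. Take Y = {1}, T = {1}, S = ∅; then 1 ∈ (T ∩ Y) ∩ (Y ∖ S) but 1 ∉ (S ∩ T) ∪ S.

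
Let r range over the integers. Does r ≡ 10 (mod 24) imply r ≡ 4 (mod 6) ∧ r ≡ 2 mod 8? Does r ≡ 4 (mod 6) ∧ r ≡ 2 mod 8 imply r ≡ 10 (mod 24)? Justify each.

The biconditional holds.

(←) If r ≡ 4 (mod 6) and r ≡ 2 (mod 8), then by the Chinese remainder theorem r ≡ 10 (mod 24). This is exactly r ≡ 10 (mod 24).

(→) Suppose r ≡ 10 (mod 24); write r = 24j + 10. Since 6 ∣ 24, reducing mod 6 gives r ≡ 10 ≡ 4 (mod 6); since 8 ∣ 24, reducing mod 8 gives r ≡ 10 ≡ 2 (mod 8).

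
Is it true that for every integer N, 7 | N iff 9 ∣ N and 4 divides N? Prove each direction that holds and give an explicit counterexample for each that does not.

Forward direction. This fails: take N = 7. Certainly 7 ∣ 7, but 9 ∤ 7.

Converse. This fails: take N = 36. Both 9 ∣ 36 and 4 ∣ 36, yet 36 is not a multiple of 7 (since 36 = 5·7 + 1), so 7 ∤ 36.

(⇒) fails and (⇐) fails.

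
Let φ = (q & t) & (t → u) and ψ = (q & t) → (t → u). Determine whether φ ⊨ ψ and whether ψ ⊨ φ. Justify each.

Forward direction. Assume the antecedent. If q is true, the antecedent forces (q = T, t = T, u = T), and (q & t) → (t → u) holds there. If q is false, the antecedent cannot hold. Either way (q & t) → (t → u) holds.

Converse. This fails. Under q = F, t = F, u = F, the left side is false but the right side is true.

The forward direction holds; the converse fails.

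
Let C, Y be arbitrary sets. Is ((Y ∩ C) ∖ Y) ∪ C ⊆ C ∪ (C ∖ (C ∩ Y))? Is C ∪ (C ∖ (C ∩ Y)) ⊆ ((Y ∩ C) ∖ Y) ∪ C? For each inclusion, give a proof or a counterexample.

Both inclusions hold.

Forward inclusion. Let x ∈ ((Y ∩ C) ∖ Y) ∪ C. Then either x ∈ C and x ∉ Y; or x ∈ C ∩ Y. In each case x ∈ C ∪ (C ∖ (C ∩ Y)), so ((Y ∩ C) ∖ Y) ∪ C ⊆ C ∪ (C ∖ (C ∩ Y)).

Reverse inclusion. Let x ∈ C ∪ (C ∖ (C ∩ Y)). Then either x ∈ C and x ∉ Y; or x ∈ C ∩ Y. In each case x ∈ ((Y ∩ C) ∖ Y) ∪ C, so C ∪ (C ∖ (C ∩ Y)) ⊆ ((Y ∩ C) ∖ Y) ∪ C.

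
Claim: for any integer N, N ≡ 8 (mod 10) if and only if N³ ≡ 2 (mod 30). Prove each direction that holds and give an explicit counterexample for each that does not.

(←) The residues r modulo 30 with r³ ≡ 2 (mod 30) are exactly {8}, and each is ≡ 8 (mod 10).

(→) This fails: take N = 18. Then 18 ≡ 8 (mod 10), but 18³ = 5832 ≡ 12 (mod 30), not 2.

(⇒) fails; (⇐) holds.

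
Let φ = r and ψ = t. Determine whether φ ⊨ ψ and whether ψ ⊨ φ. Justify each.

Neither direction holds.

Forward direction. This fails. Under t = F, r = T, the left side is true but the right side is false.

Converse. This fails. Under t = T, r = F, the left side is false but the right side is true.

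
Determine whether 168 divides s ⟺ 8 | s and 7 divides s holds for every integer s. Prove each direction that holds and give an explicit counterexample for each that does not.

(→) If 168 ∣ s, write s = 168q. Since 168 = 21·8, s = 8·(21q), so 8 ∣ s; and since 168 = 24·7, s = 7·(24q), so 7 ∣ s.

(←) This fails: take s = 56. Both 8 ∣ 56 and 7 ∣ 56, yet 56 is not a multiple of 168 (since 56 = 0·168 + 56), so 168 ∤ 56.

Not equivalent: only (⇒) holds.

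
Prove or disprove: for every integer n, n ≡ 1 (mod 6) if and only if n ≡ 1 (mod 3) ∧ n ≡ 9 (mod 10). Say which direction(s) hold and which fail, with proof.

[⇒] This fails: n = 1 gives 1 ≡ 1 (mod 6) but 1 ≡ 1 (mod 10), so the conjunction on the right does not hold.

[⇐] Conversely, if n ≡ 1 (mod 3) and n ≡ 9 (mod 10), then by the Chinese remainder theorem n ≡ 19 (mod 30). Since 19 ≡ 1 (mod 6) and 6 ∣ 30, we get n ≡ 1 (mod 6).

Only the reverse direction holds.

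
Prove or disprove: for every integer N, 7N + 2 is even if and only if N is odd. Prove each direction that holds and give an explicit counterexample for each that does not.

(⇒) This fails: N = 0 gives 7N + 2 = 2, which is even, but 0 is even, not odd.

(⇐) This also fails: N = 1 is odd, but 7N + 2 = 9 is odd, not even.

Neither direction holds.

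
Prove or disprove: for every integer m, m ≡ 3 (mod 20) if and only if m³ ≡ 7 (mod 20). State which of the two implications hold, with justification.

(⇒) Suppose m ≡ 3 (mod 20). Write m = 20j + 3. Then (20j + 3)³ = 8000j³ + 3600j² + 540j + 27 = 20(400j³ + 180j² + 27j + 1) + 7, so m³ ≡ 7 (mod 20).

(⇐) Conversely, suppose m³ ≡ 7 (mod 20). The only residue r in {0, …, 19} with r³ ≡ 7 (mod 20) is r = 3, so m ≡ 3 (mod 20).

Both directions hold.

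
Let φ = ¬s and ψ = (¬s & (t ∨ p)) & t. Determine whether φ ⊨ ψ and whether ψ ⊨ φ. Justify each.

The forward direction fails; the converse holds.

(⟹) This fails. Under t = F, p = F, s = F, the left side is true but the right side is false.

(⟸) Assume the antecedent. If t is true, the antecedent forces (t = T, p = F, s = F) or (t = T, p = T, s = F), and ¬s holds there. If t is false, the antecedent cannot hold. Either way ¬s holds.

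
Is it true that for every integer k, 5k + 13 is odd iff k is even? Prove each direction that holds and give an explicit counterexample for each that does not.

Both directions hold; the statement is true.

(⇒) Suppose 5k + 13 is odd. Since 5 is odd, 5k and k have the same parity, so 5k + 13 ≡ k + 13 (mod 2). As 13 is odd, 5k + 13 is odd exactly when k is even. Thus k is even.

(⇐) Conversely, suppose k is even; write k = 2j. Then 5k + 13 = 5·(2j) + 13 = 2·5j + 13, which is odd.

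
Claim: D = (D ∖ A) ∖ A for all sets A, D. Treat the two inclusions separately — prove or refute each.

(⊆) This inclusion fails. Take A = {1}, D = {1}; then 1 ∈ D but 1 ∉ (D ∖ A) ∖ A.

(⊇) Let x ∈ (D ∖ A) ∖ A. Then x ∈ D and x ∉ A, from which x ∈ D.

(⊆) fails; (⊇) holds.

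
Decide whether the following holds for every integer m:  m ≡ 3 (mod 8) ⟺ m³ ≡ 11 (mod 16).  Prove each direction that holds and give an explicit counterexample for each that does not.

Not equivalent: only (⇐) holds.

(←) The residues r modulo 16 with r³ ≡ 11 (mod 16) are exactly {3}, and each is ≡ 3 (mod 8).

(→) This fails: take m = 11. Then 11 ≡ 3 (mod 8), but 11³ = 1331 ≡ 3 (mod 16), not 11.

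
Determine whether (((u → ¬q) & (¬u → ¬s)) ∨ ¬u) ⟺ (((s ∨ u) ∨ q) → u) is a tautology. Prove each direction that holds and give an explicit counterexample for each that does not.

(→) This fails. Under u = F, q = T, s = F, the left side is true but the right side is false.

(←) This fails. Under u = T, q = T, s = F, the left side is false but the right side is true.

Both directions fail.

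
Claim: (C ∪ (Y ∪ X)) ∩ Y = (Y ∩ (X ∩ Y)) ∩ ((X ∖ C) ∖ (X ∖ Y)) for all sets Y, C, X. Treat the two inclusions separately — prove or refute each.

(⊆) fails; (⊇) holds.

(⊆) This inclusion fails. Take Y = {1}, C = ∅, X = ∅; then 1 ∈ (C ∪ (Y ∪ X)) ∩ Y but 1 ∉ (Y ∩ (X ∩ Y)) ∩ ((X ∖ C) ∖ (X ∖ Y)).

(⊇) Let x ∈ (Y ∩ (X ∩ Y)) ∩ ((X ∖ C) ∖ (X ∖ Y)). Then x ∈ Y ∩ X and x ∉ C, from which x ∈ (C ∪ (Y ∪ X)) ∩ Y.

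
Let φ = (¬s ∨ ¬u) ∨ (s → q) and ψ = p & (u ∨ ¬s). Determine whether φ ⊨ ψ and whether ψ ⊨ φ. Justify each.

(→) This fails. Under u = F, s = F, q = F, p = F, the left side is true but the right side is false.

(←) This fails. Under u = T, s = T, q = F, p = T, the left side is false but the right side is true.

Neither implication holds.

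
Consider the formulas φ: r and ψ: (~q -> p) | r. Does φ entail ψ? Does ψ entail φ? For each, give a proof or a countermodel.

[⇒] Assume the antecedent. If p is true, (~q -> p) | r reduces to true regardless of the other variables. If p is false, the antecedent forces (p = F, r = T, q = F) or (p = F, r = T, q = T), and (~q -> p) | r holds there. Either way (~q -> p) | r holds.

[⇐] This fails. Under p = T, r = F, q = F, the left side is false but the right side is true.

The forward direction holds; the converse fails.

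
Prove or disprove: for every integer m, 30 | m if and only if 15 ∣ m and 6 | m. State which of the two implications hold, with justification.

Both directions hold; the statement is true.

(→) If 30 ∣ m, write m = 30q. Since 30 = 2·15, m = 15·(2q), so 15 ∣ m; and since 30 = 5·6, m = 6·(5q), so 6 ∣ m.

(←) Suppose 15 ∣ m and 6 ∣ m. Any common multiple of 15 and 6 is a multiple of their lcm; here lcm(15, 6) = 15·6/gcd(15, 6) = 90/3 = 30, so 30 ∣ m.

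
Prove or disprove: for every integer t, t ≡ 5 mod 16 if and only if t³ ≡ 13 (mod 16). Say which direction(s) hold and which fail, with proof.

Both directions hold; the statement is true.

Forward direction. Suppose t ≡ 5 mod 16. Write t = 16j + 5. Then (16j + 5)³ = 4096j³ + 3840j² + 1200j + 125 = 16(256j³ + 240j² + 75j + 7) + 13, so t³ ≡ 13 (mod 16).

Converse. Suppose t³ ≡ 13 (mod 16). The only residue r in {0, …, 15} with r³ ≡ 13 (mod 16) is r = 5, so t ≡ 5 (mod 16).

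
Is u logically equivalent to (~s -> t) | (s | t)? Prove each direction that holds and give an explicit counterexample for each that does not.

(→) This fails. Under u = T, s = F, t = F, the left side is true but the right side is false.

(←) This fails. Under u = F, s = T, t = F, the left side is false but the right side is true.

Neither direction holds.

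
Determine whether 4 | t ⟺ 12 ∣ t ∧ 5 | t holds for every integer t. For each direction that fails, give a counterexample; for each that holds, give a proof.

Only the reverse direction holds.

[⇒] This fails: take t = 4. Certainly 4 ∣ 4, but 12 ∤ 4.

[⇐] Suppose 12 ∣ t and 5 ∣ t. Any common multiple of 12 and 5 is a multiple of their lcm; here gcd(12, 5) = 1, so lcm(12, 5) = 12·5 = 60, so 60 ∣ t. Since 4 ∣ 60, it follows that 4 ∣ t.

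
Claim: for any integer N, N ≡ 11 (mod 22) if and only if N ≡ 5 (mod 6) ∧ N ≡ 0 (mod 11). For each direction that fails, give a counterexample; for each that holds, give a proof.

[⇐] If N ≡ 5 (mod 6) and N ≡ 0 (mod 11), then by the Chinese remainder theorem N ≡ 11 (mod 66). Since 11 ≡ 11 (mod 22) and 22 ∣ 66, we get N ≡ 11 (mod 22).

[⇒] This fails: N = 33 gives 33 ≡ 11 (mod 22) but 33 ≡ 3 (mod 6), so the conjunction on the right does not hold.

Only the reverse direction holds.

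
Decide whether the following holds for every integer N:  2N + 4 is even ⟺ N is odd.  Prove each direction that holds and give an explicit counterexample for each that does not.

Only the converse holds.

(←) Suppose N is odd. Since 2 is even, 2N is even for every N, so 2N + 4 has the same parity as 4, which is even. Hence 2N + 4 is even.

(→) This fails: take N = 2. Then 2N + 4 = 8, which is even, yet N = 2 is even, not odd.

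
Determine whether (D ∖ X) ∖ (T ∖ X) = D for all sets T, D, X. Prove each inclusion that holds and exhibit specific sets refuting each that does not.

(⟹) Let x ∈ (D ∖ X) ∖ (T ∖ X). Then x ∈ D and x ∉ T, X, from which x ∈ D.

(⟸) This inclusion fails. Take T = {1}, D = {1}, X = ∅; then 1 ∈ D but 1 ∉ (D ∖ X) ∖ (T ∖ X).

Only the forward inclusion holds.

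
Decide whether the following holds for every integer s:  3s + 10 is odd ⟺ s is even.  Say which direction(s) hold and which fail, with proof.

Both directions fail.

Forward direction. This fails: s = 7 gives 3s + 10 = 31, which is odd, but 7 is odd, not even.

Converse. This also fails: s = 2 is even, but 3s + 10 = 16 is even, not odd.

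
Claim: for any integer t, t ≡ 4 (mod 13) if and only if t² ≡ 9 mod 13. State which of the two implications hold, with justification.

Neither direction holds.

[⇒] This fails: take t = 4. Then 4 ≡ 4 (mod 13), but 4² = 16 ≡ 3 (mod 13), not 9.

[⇐] This fails: take t = 3. Then 3² = 9 ≡ 9 (mod 13), yet 3 ≡ 3 (mod 13), not 4.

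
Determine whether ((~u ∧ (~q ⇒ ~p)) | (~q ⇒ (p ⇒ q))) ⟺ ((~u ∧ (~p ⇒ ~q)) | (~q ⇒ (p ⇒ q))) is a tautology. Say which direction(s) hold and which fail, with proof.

Only the forward implication holds.

Forward direction. Assume the antecedent. If p is true, the antecedent forces (u = F, p = T, q = T) or (u = T, p = T, q = T), and the consequent holds there. If p is false, the consequent reduces to true regardless of the other variables. Either way the consequent holds.

Converse. This fails. Under u = F, p = T, q = F, the left side is false but the right side is true.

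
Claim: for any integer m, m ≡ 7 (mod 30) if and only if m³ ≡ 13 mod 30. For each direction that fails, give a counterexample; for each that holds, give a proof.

The biconditional holds.

(⇐) Suppose m³ ≡ 13 (mod 30). The only residue r in {0, …, 29} with r³ ≡ 13 (mod 30) is r = 7, so m ≡ 7 (mod 30).

(⇒) Suppose m ≡ 7 (mod 30). Write m = 30j + 7. Then (30j + 7)³ = 27000j³ + 18900j² + 4410j + 343 = 30(900j³ + 630j² + 147j + 11) + 13, so m³ ≡ 13 (mod 30).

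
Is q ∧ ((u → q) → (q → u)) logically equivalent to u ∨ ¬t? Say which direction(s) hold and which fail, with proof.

[⇒] Assume the antecedent. If t is true, the antecedent forces (t = T, q = T, u = T), and u ∨ ¬t holds there. If t is false, u ∨ ¬t reduces to true regardless of the other variables. Either way u ∨ ¬t holds.

[⇐] This fails. Under t = F, q = F, u = F, the left side is false but the right side is true.

(⇒) holds; (⇐) fails.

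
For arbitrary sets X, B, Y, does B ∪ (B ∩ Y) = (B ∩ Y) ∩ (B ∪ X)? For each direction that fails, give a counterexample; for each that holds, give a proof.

The sets are not equal: only the reverse inclusion holds.

(⊆) This inclusion fails. Take X = ∅, B = {1}, Y = ∅; then 1 ∈ B ∪ (B ∩ Y) but 1 ∉ (B ∩ Y) ∩ (B ∪ X).

(⊇) Let x ∈ (B ∩ Y) ∩ (B ∪ X). Then either x ∈ B ∩ Y and x ∉ X; or x ∈ X ∩ B ∩ Y. In each case x ∈ B ∪ (B ∩ Y), so (B ∩ Y) ∩ (B ∪ X) ⊆ B ∪ (B ∩ Y).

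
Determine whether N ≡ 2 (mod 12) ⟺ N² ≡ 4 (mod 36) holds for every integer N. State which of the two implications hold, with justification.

Both directions fail.

[⇒] This fails: take N = 14. Then 14 ≡ 2 (mod 12), but 14² = 196 ≡ 16 (mod 36), not 4.

[⇐] This fails: take N = 16. Then 16² = 256 ≡ 4 (mod 36), yet 16 ≡ 4 (mod 12), not 2.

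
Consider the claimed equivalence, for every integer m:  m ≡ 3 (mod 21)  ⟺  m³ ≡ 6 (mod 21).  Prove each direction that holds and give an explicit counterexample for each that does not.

(⇒) holds; (⇐) fails.

(⟹) Suppose m ≡ 3 (mod 21). Write m = 21j + 3. Then (21j + 3)³ = 9261j³ + 3969j² + 567j + 27 = 21(441j³ + 189j² + 27j + 1) + 6, so m³ ≡ 6 (mod 21).

(⟸) This fails: take m = 6. Then 6³ = 216 ≡ 6 (mod 21), yet 6 ≡ 6 (mod 21), not 3.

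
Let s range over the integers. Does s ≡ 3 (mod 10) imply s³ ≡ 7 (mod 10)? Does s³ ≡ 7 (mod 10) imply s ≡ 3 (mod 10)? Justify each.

Both implications hold.

(⇒) Suppose s ≡ 3 (mod 10). Write s = 10j + 3. Then (10j + 3)³ = 1000j³ + 900j² + 270j + 27 = 10(100j³ + 90j² + 27j + 2) + 7, so s³ ≡ 7 (mod 10).

(⇐) Conversely, suppose s³ ≡ 7 (mod 10). The only residue r in {0, …, 9} with r³ ≡ 7 (mod 10) is r = 3, so s ≡ 3 (mod 10).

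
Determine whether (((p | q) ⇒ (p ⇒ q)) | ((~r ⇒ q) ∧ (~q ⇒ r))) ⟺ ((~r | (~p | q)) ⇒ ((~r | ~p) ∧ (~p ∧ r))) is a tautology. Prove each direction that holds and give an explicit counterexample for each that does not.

(⇒) This fails. Under q = F, r = F, p = F, the left side is true but the right side is false.

(⇐) Assume the antecedent. If q is true, the consequent reduces to true regardless of the other variables. If q is false, the antecedent forces (q = F, r = T, p = F) or (q = F, r = T, p = T), and the consequent holds there. Either way the consequent holds.

Only the reverse direction holds.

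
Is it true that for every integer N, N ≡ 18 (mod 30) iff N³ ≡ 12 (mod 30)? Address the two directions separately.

Both directions hold.

(⇐) Suppose N³ ≡ 12 (mod 30). The only residue r in {0, …, 29} with r³ ≡ 12 (mod 30) is r = 18, so N ≡ 18 (mod 30).

(⇒) Suppose N ≡ 18 (mod 30). Write N = 30j + 18. Then (30j + 18)³ = 27000j³ + 48600j² + 29160j + 5832 = 30(900j³ + 1620j² + 972j + 194) + 12, so N³ ≡ 12 (mod 30).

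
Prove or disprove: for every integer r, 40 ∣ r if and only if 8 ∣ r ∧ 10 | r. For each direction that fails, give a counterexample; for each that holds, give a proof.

Forward direction. If 40 ∣ r, write r = 40q. Since 40 = 5·8, r = 8·(5q), so 8 ∣ r; and since 40 = 4·10, r = 10·(4q), so 10 ∣ r.

Converse. Suppose 8 ∣ r and 10 ∣ r. Any common multiple of 8 and 10 is a multiple of their lcm; here lcm(8, 10) = 8·10/gcd(8, 10) = 80/2 = 40, so 40 ∣ r.

The biconditional holds.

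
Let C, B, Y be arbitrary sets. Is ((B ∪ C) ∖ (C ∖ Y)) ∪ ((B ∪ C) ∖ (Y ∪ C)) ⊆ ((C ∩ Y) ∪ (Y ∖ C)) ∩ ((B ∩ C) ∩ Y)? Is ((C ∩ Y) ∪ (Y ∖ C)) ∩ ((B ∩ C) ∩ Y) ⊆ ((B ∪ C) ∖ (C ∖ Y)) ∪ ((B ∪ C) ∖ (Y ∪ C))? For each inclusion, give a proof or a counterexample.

(⊆) This inclusion fails. Take C = ∅, B = {1}, Y = ∅; then 1 ∈ ((B ∪ C) ∖ (C ∖ Y)) ∪ ((B ∪ C) ∖ (Y ∪ C)) but 1 ∉ ((C ∩ Y) ∪ (Y ∖ C)) ∩ ((B ∩ C) ∩ Y).

(⊇) Let x ∈ ((C ∩ Y) ∪ (Y ∖ C)) ∩ ((B ∩ C) ∩ Y). Then x ∈ C ∩ B ∩ Y, from which x ∈ ((B ∪ C) ∖ (C ∖ Y)) ∪ ((B ∪ C) ∖ (Y ∪ C)).

(⊆) fails; (⊇) holds.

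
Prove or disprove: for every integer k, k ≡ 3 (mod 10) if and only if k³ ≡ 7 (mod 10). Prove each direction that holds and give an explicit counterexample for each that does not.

(⟹) Suppose k ≡ 3 (mod 10). Write k = 10j + 3. Then (10j + 3)³ = 1000j³ + 900j² + 270j + 27 = 10(100j³ + 90j² + 27j + 2) + 7, so k³ ≡ 7 (mod 10).

(⟸) Conversely, suppose k³ ≡ 7 (mod 10). The only residue r in {0, …, 9} with r³ ≡ 7 (mod 10) is r = 3, so k ≡ 3 (mod 10).

Both directions hold; the statement is true.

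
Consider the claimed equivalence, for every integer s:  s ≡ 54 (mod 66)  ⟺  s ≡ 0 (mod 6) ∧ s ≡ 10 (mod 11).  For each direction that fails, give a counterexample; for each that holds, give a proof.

(⟹) Suppose s ≡ 54 (mod 66); write s = 66j + 54. Since 6 ∣ 66, reducing mod 6 gives s ≡ 54 ≡ 0 (mod 6); since 11 ∣ 66, reducing mod 11 gives s ≡ 54 ≡ 10 (mod 11).

(⟸) Conversely, if s ≡ 0 (mod 6) and s ≡ 10 (mod 11), then by the Chinese remainder theorem s ≡ 54 (mod 66). This is exactly s ≡ 54 (mod 66).

Both directions hold.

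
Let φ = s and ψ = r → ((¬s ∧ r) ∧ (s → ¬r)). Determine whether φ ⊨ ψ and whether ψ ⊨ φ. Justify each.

Neither implication holds.

(⟹) This fails. Under r = T, s = T, the left side is true but the right side is false.

(⟸) This fails. Under r = F, s = F, the left side is false but the right side is true.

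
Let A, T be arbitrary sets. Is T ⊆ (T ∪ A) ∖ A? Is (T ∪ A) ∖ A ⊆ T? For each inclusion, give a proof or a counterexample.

(⟸) Let x ∈ (T ∪ A) ∖ A. Then x ∈ T and x ∉ A, from which x ∈ T.

(⟹) This inclusion fails. Take A = {1}, T = {1}; then 1 ∈ T but 1 ∉ (T ∪ A) ∖ A.

(⊆) fails; (⊇) holds.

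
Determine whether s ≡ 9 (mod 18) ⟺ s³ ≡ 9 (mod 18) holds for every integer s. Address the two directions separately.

The forward direction holds; the converse fails.

(←) This fails: take s = 3. Then 3³ = 27 ≡ 9 (mod 18), yet 3 ≡ 3 (mod 18), not 9.

(→) Suppose s ≡ 9 (mod 18). Write s = 18j + 9. Then (18j + 9)³ = 5832j³ + 8748j² + 4374j + 729 = 18(324j³ + 486j² + 243j + 40) + 9, so s³ ≡ 9 (mod 18).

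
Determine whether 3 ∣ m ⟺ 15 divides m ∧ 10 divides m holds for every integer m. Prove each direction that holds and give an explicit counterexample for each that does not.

(⇒) fails; (⇐) holds.

(→) This fails: take m = 3. Certainly 3 ∣ 3, but 15 ∤ 3.

(←) Suppose 15 ∣ m and 10 ∣ m. Any common multiple of 15 and 10 is a multiple of their lcm; here lcm(15, 10) = 15·10/gcd(15, 10) = 150/5 = 30, so 30 ∣ m. Since 3 ∣ 30, it follows that 3 ∣ m.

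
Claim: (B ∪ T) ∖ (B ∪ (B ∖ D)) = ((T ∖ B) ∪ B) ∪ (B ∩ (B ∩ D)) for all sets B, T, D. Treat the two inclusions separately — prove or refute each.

(⊆) holds; (⊇) fails.

(⊆) Let x ∈ (B ∪ T) ∖ (B ∪ (B ∖ D)). Then either x ∈ T and x ∉ B, D; or x ∈ T ∩ D and x ∉ B. In each case x ∈ ((T ∖ B) ∪ B) ∪ (B ∩ (B ∩ D)), so (B ∪ T) ∖ (B ∪ (B ∖ D)) ⊆ ((T ∖ B) ∪ B) ∪ (B ∩ (B ∩ D)).

(⊇) This inclusion fails. Take B = {1}, T = ∅, D = ∅; then 1 ∈ ((T ∖ B) ∪ B) ∪ (B ∩ (B ∩ D)) but 1 ∉ (B ∪ T) ∖ (B ∪ (B ∖ D)).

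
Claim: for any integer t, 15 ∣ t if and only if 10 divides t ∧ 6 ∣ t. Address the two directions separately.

Forward direction. This fails: take t = 15. Certainly 15 ∣ 15, but 10 ∤ 15.

Converse. Suppose 10 ∣ t and 6 ∣ t. Any common multiple of 10 and 6 is a multiple of their lcm; here lcm(10, 6) = 10·6/gcd(10, 6) = 60/2 = 30, so 30 ∣ t. Since 15 ∣ 30, it follows that 15 ∣ t.

(⇒) fails; (⇐) holds.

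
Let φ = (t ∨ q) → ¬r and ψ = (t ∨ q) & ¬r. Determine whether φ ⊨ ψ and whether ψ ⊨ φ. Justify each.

Not equivalent: only (⇐) holds.

(⇒) This fails. Under r = F, q = F, t = F, the left side is true but the right side is false.

(⇐) Assume the antecedent. If r is true, the antecedent cannot hold. If r is false, (t ∨ q) → ¬r reduces to true regardless of the other variables. Either way (t ∨ q) → ¬r holds.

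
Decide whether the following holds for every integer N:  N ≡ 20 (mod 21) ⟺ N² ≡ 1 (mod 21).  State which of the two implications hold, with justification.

The forward direction holds; the converse fails.

(⟹) Suppose N ≡ 20 (mod 21). Write N = 21j + 20. Then (21j + 20)² = 441j² + 840j + 400 = 21(21j² + 40j + 19) + 1, so N² ≡ 1 (mod 21).

(⟸) This fails: take N = 1. Then 1² = 1 ≡ 1 (mod 21), yet 1 ≡ 1 (mod 21), not 20.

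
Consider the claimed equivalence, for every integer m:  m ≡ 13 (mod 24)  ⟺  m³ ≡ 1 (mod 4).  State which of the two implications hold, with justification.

Only the forward direction holds.

(←) This fails: take m = 1. Then 1³ = 1 ≡ 1 (mod 4), yet 1 ≡ 1 (mod 24), not 13.

(→) Suppose m ≡ 13 (mod 24). Then m³ ≡ 13³ = 2197 (mod 24), and since 4 ∣ 24, also m³ ≡ 1 (mod 4).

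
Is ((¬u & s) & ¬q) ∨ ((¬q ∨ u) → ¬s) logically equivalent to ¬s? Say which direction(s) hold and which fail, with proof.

Forward direction. This fails. Under q = F, s = T, u = F, the left side is true but the right side is false.

Converse. Assume the antecedent. If q is true, the antecedent forces (q = T, s = F, u = F) or (q = T, s = F, u = T), and the consequent holds there. If q is false, the antecedent forces (q = F, s = F, u = F) or (q = F, s = F, u = T), and the consequent holds there. Either way the consequent holds.

(⇒) fails; (⇐) holds.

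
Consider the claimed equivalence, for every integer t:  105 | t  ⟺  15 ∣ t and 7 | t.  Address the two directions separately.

The biconditional holds.

Converse. Suppose 15 ∣ t and 7 ∣ t. Any common multiple of 15 and 7 is a multiple of their lcm; here gcd(15, 7) = 1, so lcm(15, 7) = 15·7 = 105, so 105 ∣ t.

Forward direction. If 105 ∣ t, write t = 105q. Since 105 = 7·15, t = 15·(7q), so 15 ∣ t; and since 105 = 15·7, t = 7·(15q), so 7 ∣ t.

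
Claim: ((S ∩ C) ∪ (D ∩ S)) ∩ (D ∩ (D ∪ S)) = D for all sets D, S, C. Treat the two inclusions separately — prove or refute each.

Only the forward inclusion holds.

(⟹) Let x ∈ ((S ∩ C) ∪ (D ∩ S)) ∩ (D ∩ (D ∪ S)). Then either x ∈ D ∩ S and x ∉ C; or x ∈ D ∩ S ∩ C. In each case x ∈ D, so ((S ∩ C) ∪ (D ∩ S)) ∩ (D ∩ (D ∪ S)) ⊆ D.

(⟸) This inclusion fails. Take D = {1}, S = ∅, C = ∅; then 1 ∈ D but 1 ∉ ((S ∩ C) ∪ (D ∩ S)) ∩ (D ∩ (D ∪ S)).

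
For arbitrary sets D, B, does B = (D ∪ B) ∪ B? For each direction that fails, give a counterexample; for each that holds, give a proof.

(⟸) This inclusion fails. Take D = {1}, B = ∅; then 1 ∈ (D ∪ B) ∪ B but 1 ∉ B.

(⟹) Let x ∈ B. Then either x ∈ B and x ∉ D; or x ∈ D ∩ B. In each case x ∈ (D ∪ B) ∪ B, so B ⊆ (D ∪ B) ∪ B.

The sets are not equal: only the forward inclusion holds.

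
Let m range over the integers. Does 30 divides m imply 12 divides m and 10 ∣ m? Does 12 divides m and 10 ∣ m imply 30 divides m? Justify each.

Only the converse holds.

Forward direction. This fails: take m = 30. Certainly 30 ∣ 30, but 12 ∤ 30.

Converse. Suppose 12 ∣ m and 10 ∣ m. Any common multiple of 12 and 10 is a multiple of their lcm; here lcm(12, 10) = 12·10/gcd(12, 10) = 120/2 = 60, so 60 ∣ m. Since 30 ∣ 60, it follows that 30 ∣ m.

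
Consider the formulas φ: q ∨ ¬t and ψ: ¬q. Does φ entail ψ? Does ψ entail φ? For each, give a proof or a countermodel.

[⇒] This fails. Under q = T, t = F, the left side is true but the right side is false.

[⇐] This fails. Under q = F, t = T, the left side is false but the right side is true.

(⇒) fails and (⇐) fails.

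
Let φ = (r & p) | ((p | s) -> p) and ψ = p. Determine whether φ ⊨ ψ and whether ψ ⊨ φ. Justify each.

[⇒] This fails. Under r = F, s = F, p = F, the left side is true but the right side is false.

[⇐] Assume the antecedent. If r is true, the antecedent forces (r = T, s = F, p = T) or (r = T, s = T, p = T), and (r & p) | ((p | s) -> p) holds there. If r is false, the antecedent forces (r = F, s = F, p = T) or (r = F, s = T, p = T), and (r & p) | ((p | s) -> p) holds there. Either way (r & p) | ((p | s) -> p) holds.

Not equivalent: only (⇐) holds.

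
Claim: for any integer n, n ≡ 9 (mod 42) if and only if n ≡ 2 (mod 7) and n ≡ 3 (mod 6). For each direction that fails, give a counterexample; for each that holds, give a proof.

(⇐) If n ≡ 2 (mod 7) and n ≡ 3 (mod 6), then by the Chinese remainder theorem n ≡ 9 (mod 42). This is exactly n ≡ 9 (mod 42).

(⇒) Suppose n ≡ 9 (mod 42); write n = 42j + 9. Since 7 ∣ 42, reducing mod 7 gives n ≡ 9 ≡ 2 (mod 7); since 6 ∣ 42, reducing mod 6 gives n ≡ 9 ≡ 3 (mod 6).

The biconditional holds.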